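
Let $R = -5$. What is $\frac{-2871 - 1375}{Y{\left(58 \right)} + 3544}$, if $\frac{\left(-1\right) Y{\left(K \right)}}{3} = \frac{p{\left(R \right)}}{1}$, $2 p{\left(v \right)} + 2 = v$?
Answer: $- \frac{8492}{7109} \approx -1.1945$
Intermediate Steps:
$p{\left(v \right)} = -1 + \frac{v}{2}$
$Y{\left(K \right)} = \frac{21}{2}$ ($Y{\left(K \right)} = - 3 \frac{-1 + \frac{1}{2} \left(-5\right)}{1} = - 3 \left(-1 - \frac{5}{2}\right) 1 = - 3 \left(\left(- \frac{7}{2}\right) 1\right) = \left(-3\right) \left(- \frac{7}{2}\right) = \frac{21}{2}$)
$\frac{-2871 - 1375}{Y{\left(58 \right)} + 3544} = \frac{-2871 - 1375}{\frac{21}{2} + 3544} = - \frac{4246}{\frac{7109}{2}} = \left(-4246\right) \frac{2}{7109} = - \frac{8492}{7109}$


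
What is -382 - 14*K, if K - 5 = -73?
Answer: 570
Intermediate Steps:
K = -68 (K = 5 - 73 = -68)
-382 - 14*K = -382 - 14*(-68) = -382 + 952 = 570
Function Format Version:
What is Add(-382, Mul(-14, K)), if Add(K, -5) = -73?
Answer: 570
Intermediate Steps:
K = -68 (K = Add(5, -73) = -68)
Add(-382, Mul(-14, K)) = Add(-382, Mul(-14, -68)) = Add(-382, 952) = 570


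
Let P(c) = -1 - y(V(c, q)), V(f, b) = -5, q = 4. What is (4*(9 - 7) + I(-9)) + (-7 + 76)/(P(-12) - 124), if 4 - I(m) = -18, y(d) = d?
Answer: 1177/40 ≈ 29.425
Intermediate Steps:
P(c) = 4 (P(c) = -1 - 1*(-5) = -1 + 5 = 4)
I(m) = 22 (I(m) = 4 - 1*(-18) = 4 + 18 = 22)
(4*(9 - 7) + I(-9)) + (-7 + 76)/(P(-12) - 124) = (4*(9 - 7) + 22) + (-7 + 76)/(4 - 124) = (4*2 + 22) + 69/(-120) = (8 + 22) + 69*(-1/120) = 30 - 23/40 = 1177/40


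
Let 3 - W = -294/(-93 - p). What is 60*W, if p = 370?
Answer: 65700/463 ≈ 141.90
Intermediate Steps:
W = 1095/463 (W = 3 - (-294)/(-93 - 1*370) = 3 - (-294)/(-93 - 370) = 3 - (-294)/(-463) = 3 - (-294)*(-1)/463 = 3 - 1*294/463 = 3 - 294/463 = 1095/463 ≈ 2.3650)
60*W = 60*(1095/463) = 65700/463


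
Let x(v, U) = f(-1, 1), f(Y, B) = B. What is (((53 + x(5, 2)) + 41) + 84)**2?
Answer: 32041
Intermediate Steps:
x(v, U) = 1
(((53 + x(5, 2)) + 41) + 84)**2 = (((53 + 1) + 41) + 84)**2 = ((54 + 41) + 84)**2 = (95 + 84)**2 = 179**2 = 32041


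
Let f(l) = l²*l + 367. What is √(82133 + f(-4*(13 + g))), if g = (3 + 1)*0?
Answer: 2*I*√14527 ≈ 241.06*I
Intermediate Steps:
g = 0 (g = 4*0 = 0)
f(l) = 367 + l³ (f(l) = l³ + 367 = 367 + l³)
√(82133 + f(-4*(13 + g))) = √(82133 + (367 + (-4*(13 + 0))³)) = √(82133 + (367 + (-4*13)³)) = √(82133 + (367 + (-52)³)) = √(82133 + (367 - 140608)) = √(82133 - 140241) = √(-58108) = 2*I*√14527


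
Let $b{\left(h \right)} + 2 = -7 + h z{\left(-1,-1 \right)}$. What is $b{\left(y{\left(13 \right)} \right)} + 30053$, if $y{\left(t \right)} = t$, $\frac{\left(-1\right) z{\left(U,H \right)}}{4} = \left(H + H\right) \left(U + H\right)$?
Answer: $29836$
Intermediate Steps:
$z{\left(U,H \right)} = - 8 H \left(H + U\right)$ ($z{\left(U,H \right)} = - 4 \left(H + H\right) \left(U + H\right) = - 4 \cdot 2 H \left(H + U\right) = - 8 H \left(H + U\right)$)
$b{\left(h \right)} = -9 - 16 h$ ($b{\left(h \right)} = -2 + \left(-7 + h \left(\left(-8\right) \left(-1\right) \left(-1 - 1\right)\right)\right) = -2 + \left(-7 + h \left(\left(-8\right) \left(-1\right) \left(-2\right)\right)\right) = -2 + \left(-7 + h \left(-16\right)\right) = -2 - \left(7 + 16 h\right) = -9 - 16 h$)
$b{\left(y{\left(13 \right)} \right)} + 30053 = \left(-9 - 208\right) + 30053 = -217 + 30053 = 29836$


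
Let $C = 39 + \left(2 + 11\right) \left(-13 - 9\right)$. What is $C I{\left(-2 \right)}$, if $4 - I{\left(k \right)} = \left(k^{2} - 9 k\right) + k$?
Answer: $3952$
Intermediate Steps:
$I{\left(k \right)} = 4 - k^{2} + 8 k$ ($I{\left(k \right)} = 4 - \left(\left(k^{2} - 9 k\right) + k\right) = 4 - \left(k^{2} - 8 k\right) = 4 - k^{2} + 8 k$)
$C = -247$ ($C = 39 + 13 \left(-22\right) = 39 - 286 = -247$)
$C I{\left(-2 \right)} = - 247 \left(4 - \left(-2\right)^{2} + 8 \left(-2\right)\right) = - 247 \left(4 - 4 - 16\right) = \left(-247\right) \left(-16\right) = 3952$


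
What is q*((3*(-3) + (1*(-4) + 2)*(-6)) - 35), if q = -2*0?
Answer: 0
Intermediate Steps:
q = 0
q*((3*(-3) + (1*(-4) + 2)*(-6)) - 35) = 0*((3*(-3) + (1*(-4) + 2)*(-6)) - 35) = 0*((-9 + (-4 + 2)*(-6)) - 35) = 0*((-9 - 2*(-6)) - 35) = 0*((-9 + 12) - 35) = 0*(3 - 35) = 0*(-32) = 0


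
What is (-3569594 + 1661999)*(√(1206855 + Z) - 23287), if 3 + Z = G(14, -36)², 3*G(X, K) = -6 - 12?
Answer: 44422164765 - 3815190*√301722 ≈ 4.2326e+10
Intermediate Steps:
G(X, K) = -6 (G(X, K) = (-6 - 12)/3 = (⅓)*(-18) = -6)
Z = 33 (Z = -3 + (-6)² = -3 + 36 = 33)
(-3569594 + 1661999)*(√(1206855 + Z) - 23287) = (-3569594 + 1661999)*(√(1206855 + 33) - 23287) = -1907595*(√1206888 - 23287) = -1907595*(2*√301722 - 23287) = -1907595*(-23287 + 2*√301722) = 44422164765 - 3815190*√301722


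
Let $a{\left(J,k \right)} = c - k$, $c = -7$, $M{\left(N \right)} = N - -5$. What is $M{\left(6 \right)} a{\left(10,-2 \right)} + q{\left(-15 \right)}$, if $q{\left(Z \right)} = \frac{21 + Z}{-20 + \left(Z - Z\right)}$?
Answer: $- \frac{553}{10} \approx -55.3$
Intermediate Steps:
$M{\left(N \right)} = 5 + N$ ($M{\left(N \right)} = N + 5 = 5 + N$)
$a{\left(J,k \right)} = -7 - k$
$q{\left(Z \right)} = - \frac{21}{20} - \frac{Z}{20}$ ($q{\left(Z \right)} = \frac{21 + Z}{-20 + 0} = \frac{21 + Z}{-20} = \left(21 + Z\right) \left(- \frac{1}{20}\right) = - \frac{21}{20} - \frac{Z}{20}$)
$M{\left(6 \right)} a{\left(10,-2 \right)} + q{\left(-15 \right)} = \left(5 + 6\right) \left(-7 - -2\right) - \frac{3}{10} = 11 \left(-7 + 2\right) + \left(- \frac{21}{20} + \frac{3}{4}\right) = 11 \left(-5\right) - \frac{3}{10} = -55 - \frac{3}{10} = - \frac{553}{10}$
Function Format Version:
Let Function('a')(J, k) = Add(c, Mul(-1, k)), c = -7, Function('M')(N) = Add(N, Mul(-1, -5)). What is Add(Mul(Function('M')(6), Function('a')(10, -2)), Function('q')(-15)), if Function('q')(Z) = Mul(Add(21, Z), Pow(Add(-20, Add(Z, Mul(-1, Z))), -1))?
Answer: Rational(-553, 10) ≈ -55.300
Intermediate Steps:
Function('M')(N) = Add(5, N) (Function('M')(N) = Add(N, 5) = Add(5, N))
Function('a')(J, k) = Add(-7, Mul(-1, k))
Function('q')(Z) = Add(Rational(-21, 20), Mul(Rational(-1, 20), Z)) (Function('q')(Z) = Mul(Add(21, Z), Pow(Add(-20, 0), -1)) = Mul(Add(21, Z), Pow(-20, -1)) = Mul(Add(21, Z), Rational(-1, 20)) = Add(Rational(-21, 20), Mul(Rational(-1, 20), Z)))
Add(Mul(Function('M')(6), Function('a')(10, -2)), Function('q')(-15)) = Add(Mul(Add(5, 6), Add(-7, Mul(-1, -2))), Add(Rational(-21, 20), Mul(Rational(-1, 20), -15))) = Add(Mul(11, Add(-7, 2)), Add(Rational(-21, 20), Rational(3, 4))) = Add(Mul(11, -5), Rational(-3, 10)) = Add(-55, Rational(-3, 10)) = Rational(-553, 10)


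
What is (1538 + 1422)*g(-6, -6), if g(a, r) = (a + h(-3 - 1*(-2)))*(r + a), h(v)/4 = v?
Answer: 355200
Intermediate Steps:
h(v) = 4*v
g(a, r) = (-4 + a)*(a + r) (g(a, r) = (a + 4*(-3 - 1*(-2)))*(r + a) = (a + 4*(-3 + 2))*(a + r) = (a + 4*(-1))*(a + r) = (a - 4)*(a + r) = (-4 + a)*(a + r))
(1538 + 1422)*g(-6, -6) = (1538 + 1422)*((-6)**2 - 4*(-6) - 4*(-6) - 6*(-6)) = 2960*(36 + 24 + 24 + 36) = 2960*120 = 355200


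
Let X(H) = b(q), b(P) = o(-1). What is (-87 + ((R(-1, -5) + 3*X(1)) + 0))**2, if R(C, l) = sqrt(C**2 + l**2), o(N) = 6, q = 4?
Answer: (69 - sqrt(26))**2 ≈ 4083.3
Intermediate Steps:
b(P) = 6
X(H) = 6
(-87 + ((R(-1, -5) + 3*X(1)) + 0))**2 = (-87 + ((sqrt((-1)**2 + (-5)**2) + 3*6) + 0))**2 = (-87 + ((sqrt(1 + 25) + 18) + 0))**2 = (-87 + ((sqrt(26) + 18) + 0))**2 = (-87 + ((18 + sqrt(26)) + 0))**2 = (-87 + (18 + sqrt(26)))**2 = (-69 + sqrt(26))**2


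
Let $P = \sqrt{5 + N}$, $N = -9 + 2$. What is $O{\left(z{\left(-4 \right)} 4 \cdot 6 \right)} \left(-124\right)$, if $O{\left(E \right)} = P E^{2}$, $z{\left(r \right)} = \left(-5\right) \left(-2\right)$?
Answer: $- 7142400 i \sqrt{2} \approx - 1.0101 \cdot 10^{7} i$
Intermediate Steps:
$N = -7$
$z{\left(r \right)} = 10$
$P = i \sqrt{2}$ ($P = \sqrt{5 - 7} = \sqrt{-2} = i \sqrt{2} \approx 1.4142 i$)
$O{\left(E \right)} = i \sqrt{2} E^{2}$
$O{\left(z{\left(-4 \right)} 4 \cdot 6 \right)} \left(-124\right) = i \sqrt{2} \left(10 \cdot 4 \cdot 6\right)^{2} \left(-124\right) = i \sqrt{2} \left(40 \cdot 6\right)^{2} \left(-124\right) = i \sqrt{2} \cdot 240^{2} \left(-124\right) = i \sqrt{2} \cdot 57600 \left(-124\right) = 57600 i \sqrt{2} \left(-124\right) = - 7142400 i \sqrt{2}$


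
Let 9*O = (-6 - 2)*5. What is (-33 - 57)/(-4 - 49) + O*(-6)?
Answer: 4510/159 ≈ 28.365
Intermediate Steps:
O = -40/9 (O = ((-6 - 2)*5)/9 = (-8*5)/9 = (⅑)*(-40) = -40/9 ≈ -4.4444)
(-33 - 57)/(-4 - 49) + O*(-6) = (-33 - 57)/(-4 - 49) - 40/9*(-6) = -90/(-53) + 80/3 = -90*(-1/53) + 80/3 = 90/53 + 80/3 = 4510/159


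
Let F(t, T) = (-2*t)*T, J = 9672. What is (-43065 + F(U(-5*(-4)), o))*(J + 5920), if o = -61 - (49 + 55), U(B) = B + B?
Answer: -465655080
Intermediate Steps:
U(B) = 2*B
o = -165 (o = -61 - 1*104 = -61 - 104 = -165)
F(t, T) = -2*T*t
(-43065 + F(U(-5*(-4)), o))*(J + 5920) = (-43065 - 2*(-165)*2*(-5*(-4)))*(9672 + 5920) = (-43065 - 2*(-165)*2*20)*15592 = (-43065 - 2*(-165)*40)*15592 = (-43065 + 13200)*15592 = -29865*15592 = -465655080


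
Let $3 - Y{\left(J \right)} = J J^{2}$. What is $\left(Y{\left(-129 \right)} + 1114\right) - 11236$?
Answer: $2136570$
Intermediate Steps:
$Y{\left(J \right)} = 3 - J^{3}$ ($Y{\left(J \right)} = 3 - J J^{2} = 3 - J^{3}$)
$\left(Y{\left(-129 \right)} + 1114\right) - 11236 = \left(\left(3 - \left(-129\right)^{3}\right) + 1114\right) - 11236 = \left(\left(3 - -2146689\right) + 1114\right) - 11236 = \left(\left(3 + 2146689\right) + 1114\right) - 11236 = \left(2146692 + 1114\right) - 11236 = 2147806 - 11236 = 2136570$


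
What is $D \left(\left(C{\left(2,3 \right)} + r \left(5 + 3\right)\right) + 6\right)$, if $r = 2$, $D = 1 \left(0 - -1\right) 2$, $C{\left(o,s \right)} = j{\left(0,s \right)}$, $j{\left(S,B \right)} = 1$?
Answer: $46$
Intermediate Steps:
$C{\left(o,s \right)} = 1$
$D = 2$ ($D = 1 \left(0 + 1\right) 2 = 1 \cdot 1 \cdot 2 = 1 \cdot 2 = 2$)
$D \left(\left(C{\left(2,3 \right)} + r \left(5 + 3\right)\right) + 6\right) = 2 \left(\left(1 + 2 \left(5 + 3\right)\right) + 6\right) = 2 \left(\left(1 + 2 \cdot 8\right) + 6\right) = 2 \left(\left(1 + 16\right) + 6\right) = 2 \left(17 + 6\right) = 2 \cdot 23 = 46$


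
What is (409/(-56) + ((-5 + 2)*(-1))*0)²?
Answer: 167281/3136 ≈ 53.342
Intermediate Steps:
(409/(-56) + ((-5 + 2)*(-1))*0)² = (409*(-1/56) - 3*(-1)*0)² = (-409/56 + 3*0)² = (-409/56 + 0)² = (-409/56)² = 167281/3136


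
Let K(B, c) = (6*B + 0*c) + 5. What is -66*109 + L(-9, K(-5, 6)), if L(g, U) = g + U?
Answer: -7228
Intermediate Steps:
K(B, c) = 5 + 6*B (K(B, c) = (6*B + 0) + 5 = 6*B + 5 = 5 + 6*B)
L(g, U) = U + g
-66*109 + L(-9, K(-5, 6)) = -66*109 + ((5 + 6*(-5)) - 9) = -7194 + ((5 - 30) - 9) = -7194 + (-25 - 9) = -7194 - 34 = -7228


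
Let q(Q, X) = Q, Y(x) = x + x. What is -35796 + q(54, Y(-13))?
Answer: -35742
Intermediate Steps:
Y(x) = 2*x
-35796 + q(54, Y(-13)) = -35796 + 54 = -35742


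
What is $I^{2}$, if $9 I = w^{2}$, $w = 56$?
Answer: $\frac{9834496}{81} \approx 1.2141 \cdot 10^{5}$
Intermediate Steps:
$I = \frac{3136}{9}$ ($I = \frac{56^{2}}{9} = \frac{1}{9} \cdot 3136 = \frac{3136}{9} \approx 348.44$)
$I^{2} = \left(\frac{3136}{9}\right)^{2} = \frac{9834496}{81}$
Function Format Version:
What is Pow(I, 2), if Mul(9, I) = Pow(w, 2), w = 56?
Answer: Rational(9834496, 81) ≈ 1.2141e+5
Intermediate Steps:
I = Rational(3136, 9) (I = Mul(Rational(1, 9), Pow(56, 2)) = Mul(Rational(1, 9), 3136) = Rational(3136, 9) ≈ 348.44)
Pow(I, 2) = Pow(Rational(3136, 9), 2) = Rational(9834496, 81)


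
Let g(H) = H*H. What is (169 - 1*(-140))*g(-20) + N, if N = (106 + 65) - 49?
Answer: 123722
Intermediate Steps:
g(H) = H**2
N = 122 (N = 171 - 49 = 122)
(169 - 1*(-140))*g(-20) + N = (169 - 1*(-140))*(-20)**2 + 122 = (169 + 140)*400 + 122 = 309*400 + 122 = 123600 + 122 = 123722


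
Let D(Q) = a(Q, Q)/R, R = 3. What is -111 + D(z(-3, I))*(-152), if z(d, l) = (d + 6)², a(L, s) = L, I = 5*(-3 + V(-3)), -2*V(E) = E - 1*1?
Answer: -567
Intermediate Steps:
V(E) = ½ - E/2 (V(E) = -(E - 1*1)/2 = -(E - 1)/2 = -(-1 + E)/2 = ½ - E/2)
I = -5 (I = 5*(-3 + (½ - ½*(-3))) = 5*(-3 + (½ + 3/2)) = 5*(-3 + 2) = 5*(-1) = -5)
z(d, l) = (6 + d)²
D(Q) = Q/3
-111 + D(z(-3, I))*(-152) = -111 + ((6 - 3)²/3)*(-152) = -111 + ((⅓)*3²)*(-152) = -111 + ((⅓)*9)*(-152) = -111 + 3*(-152) = -111 - 456 = -567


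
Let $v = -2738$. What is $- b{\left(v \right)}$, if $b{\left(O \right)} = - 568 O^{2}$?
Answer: $4258093792$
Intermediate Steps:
$- b{\left(v \right)} = - \left(-568\right) \left(-2738\right)^{2} = - \left(-568\right) 7496644 = \left(-1\right) \left(-4258093792\right) = 4258093792$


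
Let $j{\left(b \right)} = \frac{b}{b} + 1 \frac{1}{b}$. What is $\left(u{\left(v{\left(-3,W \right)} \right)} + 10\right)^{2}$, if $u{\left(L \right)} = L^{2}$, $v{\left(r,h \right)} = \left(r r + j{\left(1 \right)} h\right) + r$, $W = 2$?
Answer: $12100$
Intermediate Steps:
$j{\left(b \right)} = 1 + \frac{1}{b}$
$v{\left(r,h \right)} = r + r^{2} + 2 h$ ($v{\left(r,h \right)} = \left(r r + \frac{1 + 1}{1} h\right) + r = \left(r^{2} + 1 \cdot 2 h\right) + r = \left(r^{2} + 2 h\right) + r = r + r^{2} + 2 h$)
$\left(u{\left(v{\left(-3,W \right)} \right)} + 10\right)^{2} = \left(\left(-3 + \left(-3\right)^{2} + 2 \cdot 2\right)^{2} + 10\right)^{2} = \left(\left(-3 + 9 + 4\right)^{2} + 10\right)^{2} = \left(10^{2} + 10\right)^{2} = \left(100 + 10\right)^{2} = 110^{2} = 12100$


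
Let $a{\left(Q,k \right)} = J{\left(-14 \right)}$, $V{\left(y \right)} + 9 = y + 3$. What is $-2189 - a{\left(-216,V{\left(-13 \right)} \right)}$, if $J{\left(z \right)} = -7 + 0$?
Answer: $-2182$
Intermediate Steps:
$J{\left(z \right)} = -7$
$V{\left(y \right)} = -6 + y$ ($V{\left(y \right)} = -9 + \left(y + 3\right) = -9 + \left(3 + y\right) = -6 + y$)
$a{\left(Q,k \right)} = -7$
$-2189 - a{\left(-216,V{\left(-13 \right)} \right)} = -2189 - -7 = -2189 + 7 = -2182$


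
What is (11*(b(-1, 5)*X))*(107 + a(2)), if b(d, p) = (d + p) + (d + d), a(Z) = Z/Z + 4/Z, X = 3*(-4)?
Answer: -29040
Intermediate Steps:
X = -12
a(Z) = 1 + 4/Z
b(d, p) = p + 3*d (b(d, p) = (d + p) + 2*d = p + 3*d)
(11*(b(-1, 5)*X))*(107 + a(2)) = (11*((5 + 3*(-1))*(-12)))*(107 + (4 + 2)/2) = (11*((5 - 3)*(-12)))*(107 + (½)*6) = (11*(2*(-12)))*(107 + 3) = (11*(-24))*110 = -264*110 = -29040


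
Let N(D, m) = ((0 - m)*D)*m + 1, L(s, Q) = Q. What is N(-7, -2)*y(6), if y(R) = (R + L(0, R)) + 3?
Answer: 435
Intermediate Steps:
y(R) = 3 + 2*R (y(R) = (R + R) + 3 = 2*R + 3 = 3 + 2*R)
N(D, m) = 1 - D*m**2 (N(D, m) = ((-m)*D)*m + 1 = (-D*m)*m + 1 = -D*m**2 + 1 = 1 - D*m**2)
N(-7, -2)*y(6) = (1 - 1*(-7)*(-2)**2)*(3 + 2*6) = (1 - 1*(-7)*4)*(3 + 12) = (1 + 28)*15 = 29*15 = 435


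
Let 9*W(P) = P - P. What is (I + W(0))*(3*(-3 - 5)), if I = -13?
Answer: 312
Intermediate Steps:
W(P) = 0 (W(P) = (P - P)/9 = (1/9)*0 = 0)
(I + W(0))*(3*(-3 - 5)) = (-13 + 0)*(3*(-3 - 5)) = -39*(-8) = -13*(-24) = 312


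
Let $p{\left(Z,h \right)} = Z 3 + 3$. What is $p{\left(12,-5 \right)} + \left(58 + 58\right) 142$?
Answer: $16511$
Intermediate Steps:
$p{\left(Z,h \right)} = 3 + 3 Z$ ($p{\left(Z,h \right)} = 3 Z + 3 = 3 + 3 Z$)
$p{\left(12,-5 \right)} + \left(58 + 58\right) 142 = \left(3 + 3 \cdot 12\right) + \left(58 + 58\right) 142 = \left(3 + 36\right) + 116 \cdot 142 = 39 + 16472 = 16511$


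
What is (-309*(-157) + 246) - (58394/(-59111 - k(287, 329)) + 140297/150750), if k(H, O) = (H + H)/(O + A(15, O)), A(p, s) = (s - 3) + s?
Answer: 5213945156988067/106932854250 ≈ 48759.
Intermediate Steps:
A(p, s) = -3 + 2*s (A(p, s) = (-3 + s) + s = -3 + 2*s)
k(H, O) = 2*H/(-3 + 3*O) (k(H, O) = (H + H)/(O + (-3 + 2*O)) = (2*H)/(-3 + 3*O) = 2*H/(-3 + 3*O))
(-309*(-157) + 246) - (58394/(-59111 - k(287, 329)) + 140297/150750) = (-309*(-157) + 246) - (58394/(-59111 - 2*287/(3*(-1 + 329))) + 140297/150750) = (48513 + 246) - (58394/(-59111 - 2*287/(3*328)) + 140297*(1/150750)) = 48759 - (58394/(-59111 - 2*287/(3*328)) + 140297/150750) = 48759 - (58394/(-59111 - 1*7/12) + 140297/150750) = 48759 - (58394/(-59111 - 7/12) + 140297/150750) = 48759 - (58394/(-709339/12) + 140297/150750) = 48759 - (58394*(-12/709339) + 140297/150750) = 48759 - (-700728/709339 + 140297/150750) = 48759 - 1*(-6116612317/106932854250) = 48759 + 6116612317/106932854250 = 5213945156988067/106932854250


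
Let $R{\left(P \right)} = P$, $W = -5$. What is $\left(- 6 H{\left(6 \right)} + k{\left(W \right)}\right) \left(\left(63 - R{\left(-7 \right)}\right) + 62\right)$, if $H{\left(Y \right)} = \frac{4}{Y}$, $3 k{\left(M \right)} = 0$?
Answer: $-528$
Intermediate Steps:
$k{\left(M \right)} = 0$ ($k{\left(M \right)} = \frac{1}{3} \cdot 0 = 0$)
$\left(- 6 H{\left(6 \right)} + k{\left(W \right)}\right) \left(\left(63 - R{\left(-7 \right)}\right) + 62\right) = \left(- 6 \cdot \frac{4}{6} + 0\right) \left(\left(63 - -7\right) + 62\right) = \left(- 6 \cdot 4 \cdot \frac{1}{6} + 0\right) \left(\left(63 + 7\right) + 62\right) = \left(\left(-6\right) \frac{2}{3} + 0\right) \left(70 + 62\right) = \left(-4 + 0\right) 132 = \left(-4\right) 132 = -528$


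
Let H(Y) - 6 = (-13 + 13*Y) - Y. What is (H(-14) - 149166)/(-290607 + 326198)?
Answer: -149341/35591 ≈ -4.1960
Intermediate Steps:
H(Y) = -7 + 12*Y (H(Y) = 6 + ((-13 + 13*Y) - Y) = 6 + (-13 + 12*Y) = -7 + 12*Y)
(H(-14) - 149166)/(-290607 + 326198) = ((-7 + 12*(-14)) - 149166)/(-290607 + 326198) = ((-7 - 168) - 149166)/35591 = (-175 - 149166)*(1/35591) = -149341*1/35591 = -149341/35591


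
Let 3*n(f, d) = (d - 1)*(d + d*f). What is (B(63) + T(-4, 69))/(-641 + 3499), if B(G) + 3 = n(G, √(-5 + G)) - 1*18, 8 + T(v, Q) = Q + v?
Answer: 1910/4287 - 32*√58/4287 ≈ 0.38869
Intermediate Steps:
n(f, d) = (-1 + d)*(d + d*f)/3 (n(f, d) = ((d - 1)*(d + d*f))/3 = ((-1 + d)*(d + d*f))/3 = (-1 + d)*(d + d*f)/3)
T(v, Q) = -8 + Q + v (T(v, Q) = -8 + (Q + v) = -8 + Q + v)
B(G) = -21 + √(-5 + G)*(-1 + √(-5 + G) - G + G*√(-5 + G))/3 (B(G) = -3 + (√(-5 + G)*(-1 + √(-5 + G) - G + √(-5 + G)*G)/3 - 1*18) = -3 + (√(-5 + G)*(-1 + √(-5 + G) - G + G*√(-5 + G))/3 - 18) = -3 + (-18 + √(-5 + G)*(-1 + √(-5 + G) - G + G*√(-5 + G))/3) = -21 + √(-5 + G)*(-1 + √(-5 + G) - G + G*√(-5 + G))/3)
(B(63) + T(-4, 69))/(-641 + 3499) = ((-68/3 - 4/3*63 - √(-5 + 63)/3 + (⅓)*63² - ⅓*63*√(-5 + 63)) + (-8 + 69 - 4))/(-641 + 3499) = ((-68/3 - 84 - √58/3 + (⅓)*3969 - ⅓*63*√58) + 57)/2858 = ((-68/3 - 84 - √58/3 + 1323 - 21*√58) + 57)*(1/2858) = ((3649/3 - 64*√58/3) + 57)*(1/2858) = (3820/3 - 64*√58/3)*(1/2858) = 1910/4287 - 32*√58/4287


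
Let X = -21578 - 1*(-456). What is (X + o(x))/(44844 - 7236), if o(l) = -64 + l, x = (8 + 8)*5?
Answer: -10553/18804 ≈ -0.56121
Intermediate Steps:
x = 80 (x = 16*5 = 80)
X = -21122 (X = -21578 + 456 = -21122)
(X + o(x))/(44844 - 7236) = (-21122 + (-64 + 80))/(44844 - 7236) = (-21122 + 16)/37608 = -21106*1/37608 = -10553/18804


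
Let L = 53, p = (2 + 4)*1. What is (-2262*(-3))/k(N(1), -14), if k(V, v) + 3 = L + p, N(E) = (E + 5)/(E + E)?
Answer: 3393/28 ≈ 121.18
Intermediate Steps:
p = 6 (p = 6*1 = 6)
N(E) = (5 + E)/(2*E) (N(E) = (5 + E)/((2*E)) = (5 + E)*(1/(2*E)) = (5 + E)/(2*E))
k(V, v) = 56 (k(V, v) = -3 + (53 + 6) = -3 + 59 = 56)
(-2262*(-3))/k(N(1), -14) = -2262*(-3)/56 = -754*(-9)*(1/56) = 6786*(1/56) = 3393/28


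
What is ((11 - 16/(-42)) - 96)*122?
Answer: -216794/21 ≈ -10324.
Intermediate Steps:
((11 - 16/(-42)) - 96)*122 = ((11 - 16*(-1/42)) - 96)*122 = ((11 + 8/21) - 96)*122 = (239/21 - 96)*122 = -1777/21*122 = -216794/21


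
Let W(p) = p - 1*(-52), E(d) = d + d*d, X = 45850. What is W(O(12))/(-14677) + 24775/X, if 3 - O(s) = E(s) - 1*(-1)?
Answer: 14731975/26917618 ≈ 0.54730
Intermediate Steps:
E(d) = d + d²
O(s) = 2 - s*(1 + s) (O(s) = 3 - (s*(1 + s) - 1*(-1)) = 3 - (s*(1 + s) + 1) = 3 - (1 + s*(1 + s)) = 3 + (-1 - s*(1 + s)) = 2 - s*(1 + s))
W(p) = 52 + p (W(p) = p + 52 = 52 + p)
W(O(12))/(-14677) + 24775/X = (52 + (2 - 1*12*(1 + 12)))/(-14677) + 24775/45850 = (52 + (2 - 1*12*13))*(-1/14677) + 24775*(1/45850) = (52 + (2 - 156))*(-1/14677) + 991/1834 = (52 - 154)*(-1/14677) + 991/1834 = -102*(-1/14677) + 991/1834 = 102/14677 + 991/1834 = 14731975/26917618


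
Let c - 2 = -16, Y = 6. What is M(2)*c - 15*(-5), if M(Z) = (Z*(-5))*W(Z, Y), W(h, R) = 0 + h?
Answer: 355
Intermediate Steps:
c = -14 (c = 2 - 16 = -14)
W(h, R) = h
M(Z) = -5*Z² (M(Z) = (Z*(-5))*Z = (-5*Z)*Z = -5*Z²)
M(2)*c - 15*(-5) = -5*2²*(-14) - 15*(-5) = -5*4*(-14) + 75 = -20*(-14) + 75 = 280 + 75 = 355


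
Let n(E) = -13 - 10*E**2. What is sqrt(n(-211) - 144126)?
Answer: I*sqrt(589349) ≈ 767.69*I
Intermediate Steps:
sqrt(n(-211) - 144126) = sqrt((-13 - 10*(-211)**2) - 144126) = sqrt((-13 - 10*44521) - 144126) = sqrt((-13 - 445210) - 144126) = sqrt(-445223 - 144126) = sqrt(-589349) = I*sqrt(589349)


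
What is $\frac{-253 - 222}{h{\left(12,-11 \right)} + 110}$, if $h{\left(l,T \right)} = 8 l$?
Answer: $- \frac{475}{206} \approx -2.3058$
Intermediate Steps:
$\frac{-253 - 222}{h{\left(12,-11 \right)} + 110} = \frac{-253 - 222}{8 \cdot 12 + 110} = - \frac{475}{96 + 110} = - \frac{475}{206}$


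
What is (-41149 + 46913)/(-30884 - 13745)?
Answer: -5764/44629 ≈ -0.12915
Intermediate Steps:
(-41149 + 46913)/(-30884 - 13745) = 5764/(-44629) = 5764*(-1/44629) = -5764/44629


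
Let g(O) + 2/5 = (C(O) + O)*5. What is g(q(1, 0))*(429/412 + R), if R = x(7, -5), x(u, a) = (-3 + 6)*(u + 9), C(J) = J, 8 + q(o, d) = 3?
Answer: -254583/103 ≈ -2471.7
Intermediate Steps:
q(o, d) = -5 (q(o, d) = -8 + 3 = -5)
x(u, a) = 27 + 3*u (x(u, a) = 3*(9 + u) = 27 + 3*u)
g(O) = -⅖ + 10*O (g(O) = -⅖ + (O + O)*5 = -⅖ + (2*O)*5 = -⅖ + 10*O)
R = 48 (R = 27 + 3*7 = 27 + 21 = 48)
g(q(1, 0))*(429/412 + R) = (-⅖ + 10*(-5))*(429/412 + 48) = (-⅖ - 50)*(429*(1/412) + 48) = -252*(429/412 + 48)/5 = -252/5*20205/412 = -254583/103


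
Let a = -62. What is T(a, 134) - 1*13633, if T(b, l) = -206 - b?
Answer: -13777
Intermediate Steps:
T(a, 134) - 1*13633 = (-206 - 1*(-62)) - 1*13633 = (-206 + 62) - 13633 = -144 - 13633 = -13777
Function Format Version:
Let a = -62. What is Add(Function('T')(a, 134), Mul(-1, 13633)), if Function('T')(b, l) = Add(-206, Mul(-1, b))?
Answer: -13777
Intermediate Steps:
Add(Function('T')(a, 134), Mul(-1, 13633)) = Add(Add(-206, Mul(-1, -62)), Mul(-1, 13633)) = Add(Add(-206, 62), -13633) = Add(-144, -13633) = -13777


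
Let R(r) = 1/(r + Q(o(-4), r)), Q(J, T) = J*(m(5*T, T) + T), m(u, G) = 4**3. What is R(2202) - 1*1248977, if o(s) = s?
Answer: -8570480175/6862 ≈ -1.2490e+6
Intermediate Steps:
m(u, G) = 64
Q(J, T) = J*(64 + T)
R(r) = 1/(-256 - 3*r) (R(r) = 1/(r - 4*(64 + r)) = 1/(r + (-256 - 4*r)) = 1/(-256 - 3*r))
R(2202) - 1*1248977 = 1/(-256 - 3*2202) - 1*1248977 = 1/(-256 - 6606) - 1248977 = 1/(-6862) - 1248977 = -1/6862 - 1248977 = -8570480175/6862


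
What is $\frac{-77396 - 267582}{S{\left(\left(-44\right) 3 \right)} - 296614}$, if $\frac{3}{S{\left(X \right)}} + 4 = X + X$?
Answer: $\frac{92454104}{79492555} \approx 1.1631$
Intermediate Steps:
$S{\left(X \right)} = \frac{3}{-4 + 2 X}$ ($S{\left(X \right)} = \frac{3}{-4 + \left(X + X\right)} = \frac{3}{-4 + 2 X}$)
$\frac{-77396 - 267582}{S{\left(\left(-44\right) 3 \right)} - 296614} = \frac{-77396 - 267582}{\frac{3}{2 \left(-2 - 132\right)} - 296614} = - \frac{344978}{\frac{3}{2 \left(-2 - 132\right)} - 296614} = - \frac{344978}{\frac{3}{2 \left(-134\right)} - 296614} = - \frac{344978}{\frac{3}{2} \left(- \frac{1}{134}\right) - 296614} = - \frac{344978}{- \frac{3}{268} - 296614} = - \frac{344978}{- \frac{79492555}{268}} = \left(-344978\right) \left(- \frac{268}{79492555}\right) = \frac{92454104}{79492555}$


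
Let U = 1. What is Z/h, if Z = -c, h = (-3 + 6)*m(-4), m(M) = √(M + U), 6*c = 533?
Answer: 533*I*√3/54 ≈ 17.096*I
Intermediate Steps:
c = 533/6 (c = (⅙)*533 = 533/6 ≈ 88.833)
m(M) = √(1 + M) (m(M) = √(M + 1) = √(1 + M))
h = 3*I*√3 (h = (-3 + 6)*√(1 - 4) = 3*√(-3) = 3*(I*√3) = 3*I*√3 ≈ 5.1962*I)
Z = -533/6 (Z = -1*533/6 = -533/6 ≈ -88.833)
Z/h = -533*(-I*√3/9)/6 = -(-533)*I*√3/54 = 533*I*√3/54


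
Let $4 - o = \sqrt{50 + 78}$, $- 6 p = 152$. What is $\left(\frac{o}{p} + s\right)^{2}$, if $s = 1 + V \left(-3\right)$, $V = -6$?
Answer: $\frac{128236}{361} + \frac{4296 \sqrt{2}}{361} \approx 372.05$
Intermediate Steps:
$p = - \frac{76}{3}$ ($p = \left(- \frac{1}{6}\right) 152 = - \frac{76}{3} \approx -25.333$)
$s = 19$ ($s = 1 - -18 = 1 + 18 = 19$)
$o = 4 - 8 \sqrt{2}$ ($o = 4 - \sqrt{50 + 78} = 4 - \sqrt{128} = 4 - 8 \sqrt{2} \approx -7.3137$)
$\left(\frac{o}{p} + s\right)^{2} = \left(\frac{4 - 8 \sqrt{2}}{- \frac{76}{3}} + 19\right)^{2} = \left(\left(4 - 8 \sqrt{2}\right) \left(- \frac{3}{76}\right) + 19\right)^{2} = \left(\left(- \frac{3}{19} + \frac{6 \sqrt{2}}{19}\right) + 19\right)^{2} = \left(\frac{358}{19} + \frac{6 \sqrt{2}}{19}\right)^{2}$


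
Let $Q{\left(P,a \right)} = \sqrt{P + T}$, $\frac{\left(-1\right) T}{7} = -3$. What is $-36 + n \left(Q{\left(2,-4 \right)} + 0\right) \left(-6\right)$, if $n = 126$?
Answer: $-36 - 756 \sqrt{23} \approx -3661.6$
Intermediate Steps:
$T = 21$ ($T = \left(-7\right) \left(-3\right) = 21$)
$Q{\left(P,a \right)} = \sqrt{21 + P}$ ($Q{\left(P,a \right)} = \sqrt{P + 21} = \sqrt{21 + P}$)
$-36 + n \left(Q{\left(2,-4 \right)} + 0\right) \left(-6\right) = -36 + 126 \left(\sqrt{21 + 2} + 0\right) \left(-6\right) = -36 + 126 \left(\sqrt{23} + 0\right) \left(-6\right) = -36 + 126 \sqrt{23} \left(-6\right) = -36 + 126 \left(- 6 \sqrt{23}\right) = -36 - 756 \sqrt{23}$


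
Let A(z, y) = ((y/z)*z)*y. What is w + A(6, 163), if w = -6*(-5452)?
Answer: 59281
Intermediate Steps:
A(z, y) = y² (A(z, y) = y*y = y²)
w = 32712
w + A(6, 163) = 32712 + 163² = 32712 + 26569 = 59281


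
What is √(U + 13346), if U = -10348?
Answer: √2998 ≈ 54.754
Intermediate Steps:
√(U + 13346) = √(-10348 + 13346) = √2998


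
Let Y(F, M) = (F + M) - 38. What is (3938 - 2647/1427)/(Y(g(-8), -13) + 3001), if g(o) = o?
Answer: 5616879/4198234 ≈ 1.3379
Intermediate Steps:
Y(F, M) = -38 + F + M
(3938 - 2647/1427)/(Y(g(-8), -13) + 3001) = (3938 - 2647/1427)/((-38 - 8 - 13) + 3001) = (3938 - 2647*1/1427)/(-59 + 3001) = (3938 - 2647/1427)/2942 = (5616879/1427)*(1/2942) = 5616879/4198234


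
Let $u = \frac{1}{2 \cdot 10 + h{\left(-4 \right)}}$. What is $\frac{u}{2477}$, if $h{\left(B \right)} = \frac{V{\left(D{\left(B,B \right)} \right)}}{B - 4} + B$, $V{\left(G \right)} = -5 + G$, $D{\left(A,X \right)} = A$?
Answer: $\frac{8}{339349} \approx 2.3575 \cdot 10^{-5}$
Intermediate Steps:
$h{\left(B \right)} = B + \frac{-5 + B}{-4 + B}$ ($h{\left(B \right)} = \frac{-5 + B}{B - 4} + B = \frac{-5 + B}{-4 + B} + B = B + \frac{-5 + B}{-4 + B}$)
$u = \frac{8}{137}$ ($u = \frac{1}{2 \cdot 10 + \frac{-5 + \left(-4\right)^{2} - -12}{-4 - 4}} = \frac{1}{20 + \frac{-5 + 16 + 12}{-8}} = \frac{1}{20 - \frac{23}{8}} = \frac{1}{\frac{137}{8}} = \frac{8}{137} \approx 0.058394$)
$\frac{u}{2477} = \frac{8}{137 \cdot 2477} = \frac{8}{137} \cdot \frac{1}{2477} = \frac{8}{339349}$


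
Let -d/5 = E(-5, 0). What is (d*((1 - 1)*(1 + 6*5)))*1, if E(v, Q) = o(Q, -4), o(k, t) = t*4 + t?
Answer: 0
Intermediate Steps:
o(k, t) = 5*t (o(k, t) = 4*t + t = 5*t)
E(v, Q) = -20 (E(v, Q) = 5*(-4) = -20)
d = 100 (d = -5*(-20) = 100)
(d*((1 - 1)*(1 + 6*5)))*1 = (100*((1 - 1)*(1 + 6*5)))*1 = (100*(0*(1 + 30)))*1 = (100*(0*31))*1 = (100*0)*1 = 0*1 = 0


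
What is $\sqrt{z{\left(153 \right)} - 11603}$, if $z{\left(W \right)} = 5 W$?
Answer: $i \sqrt{10838} \approx 104.11 i$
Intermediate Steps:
$\sqrt{z{\left(153 \right)} - 11603} = \sqrt{5 \cdot 153 - 11603} = \sqrt{765 - 11603} = \sqrt{-10838} = i \sqrt{10838}$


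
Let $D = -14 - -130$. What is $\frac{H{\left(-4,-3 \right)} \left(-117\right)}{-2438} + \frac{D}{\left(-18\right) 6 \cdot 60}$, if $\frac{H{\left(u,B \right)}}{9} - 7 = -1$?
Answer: $\frac{5082229}{1974780} \approx 2.5736$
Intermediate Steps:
$H{\left(u,B \right)} = 54$ ($H{\left(u,B \right)} = 63 + 9 \left(-1\right) = 63 - 9 = 54$)
$D = 116$ ($D = -14 + 130 = 116$)
$\frac{H{\left(-4,-3 \right)} \left(-117\right)}{-2438} + \frac{D}{\left(-18\right) 6 \cdot 60} = \frac{54 \left(-117\right)}{-2438} + \frac{116}{\left(-18\right) 6 \cdot 60} = \left(-6318\right) \left(- \frac{1}{2438}\right) + \frac{116}{\left(-108\right) 60} = \frac{3159}{1219} + \frac{116}{-6480} = \frac{3159}{1219} + 116 \left(- \frac{1}{6480}\right) = \frac{3159}{1219} - \frac{29}{1620} = \frac{5082229}{1974780}$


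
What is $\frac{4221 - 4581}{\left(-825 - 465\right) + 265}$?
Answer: $\frac{72}{205} \approx 0.35122$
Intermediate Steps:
$\frac{4221 - 4581}{\left(-825 - 465\right) + 265} = - \frac{360}{\left(-825 - 465\right) + 265} = - \frac{360}{-1290 + 265} = - \frac{360}{-1025} = \left(-360\right) \left(- \frac{1}{1025}\right) = \frac{72}{205}$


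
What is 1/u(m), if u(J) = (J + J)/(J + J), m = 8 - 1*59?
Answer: 1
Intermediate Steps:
m = -51 (m = 8 - 59 = -51)
u(J) = 1 (u(J) = (2*J)/((2*J)) = (2*J)*(1/(2*J)) = 1)
1/u(m) = 1/1 = 1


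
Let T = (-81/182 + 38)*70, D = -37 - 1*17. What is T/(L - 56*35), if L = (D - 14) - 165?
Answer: -34175/28509 ≈ -1.1987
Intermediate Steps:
D = -54 (D = -37 - 17 = -54)
L = -233 (L = (-54 - 14) - 165 = -68 - 165 = -233)
T = 34175/13 (T = (-81*1/182 + 38)*70 = (-81/182 + 38)*70 = (6835/182)*70 = 34175/13 ≈ 2628.8)
T/(L - 56*35) = 34175/(13*(-233 - 56*35)) = 34175/(13*(-233 - 1960)) = (34175/13)/(-2193) = (34175/13)*(-1/2193) = -34175/28509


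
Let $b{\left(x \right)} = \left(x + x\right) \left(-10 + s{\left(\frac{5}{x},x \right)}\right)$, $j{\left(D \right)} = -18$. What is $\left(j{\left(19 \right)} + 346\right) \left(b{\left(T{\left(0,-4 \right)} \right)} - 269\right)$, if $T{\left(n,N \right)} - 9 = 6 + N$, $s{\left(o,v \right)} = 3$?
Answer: $-138744$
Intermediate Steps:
$T{\left(n,N \right)} = 15 + N$ ($T{\left(n,N \right)} = 9 + \left(6 + N\right) = 15 + N$)
$b{\left(x \right)} = - 14 x$ ($b{\left(x \right)} = \left(x + x\right) \left(-10 + 3\right) = 2 x \left(-7\right) = - 14 x$)
$\left(j{\left(19 \right)} + 346\right) \left(b{\left(T{\left(0,-4 \right)} \right)} - 269\right) = \left(-18 + 346\right) \left(- 14 \left(15 - 4\right) - 269\right) = 328 \left(\left(-14\right) 11 - 269\right) = 328 \left(-154 - 269\right) = 328 \left(-423\right) = -138744$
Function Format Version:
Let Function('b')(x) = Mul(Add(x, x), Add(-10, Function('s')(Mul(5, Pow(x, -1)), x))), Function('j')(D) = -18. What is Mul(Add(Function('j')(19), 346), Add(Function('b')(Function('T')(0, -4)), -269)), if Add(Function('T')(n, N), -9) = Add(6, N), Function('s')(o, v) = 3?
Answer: -138744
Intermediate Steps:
Function('T')(n, N) = Add(15, N) (Function('T')(n, N) = Add(9, Add(6, N)) = Add(15, N))
Function('b')(x) = Mul(-14, x) (Function('b')(x) = Mul(Add(x, x), Add(-10, 3)) = Mul(Mul(2, x), -7) = Mul(-14, x))
Mul(Add(Function('j')(19), 346), Add(Function('b')(Function('T')(0, -4)), -269)) = Mul(Add(-18, 346), Add(Mul(-14, Add(15, -4)), -269)) = Mul(328, Add(Mul(-14, 11), -269)) = Mul(328, Add(-154, -269)) = Mul(328, -423) = -138744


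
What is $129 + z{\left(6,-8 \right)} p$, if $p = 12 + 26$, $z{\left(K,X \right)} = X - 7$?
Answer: $-441$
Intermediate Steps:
$z{\left(K,X \right)} = -7 + X$ ($z{\left(K,X \right)} = X - 7 = -7 + X$)
$p = 38$
$129 + z{\left(6,-8 \right)} p = 129 + \left(-7 - 8\right) 38 = 129 - 570 = -441$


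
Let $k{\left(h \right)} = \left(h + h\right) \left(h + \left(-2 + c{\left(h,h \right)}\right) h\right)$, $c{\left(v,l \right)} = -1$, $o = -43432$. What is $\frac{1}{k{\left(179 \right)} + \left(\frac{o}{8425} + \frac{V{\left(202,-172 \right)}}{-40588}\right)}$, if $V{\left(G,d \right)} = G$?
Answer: $- \frac{170976950}{21913972079733} \approx -7.8022 \cdot 10^{-6}$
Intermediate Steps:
$k{\left(h \right)} = - 4 h^{2}$ ($k{\left(h \right)} = \left(h + h\right) \left(h + \left(-2 - 1\right) h\right) = 2 h \left(h - 3 h\right) = 2 h \left(- 2 h\right) = - 4 h^{2}$)
$\frac{1}{k{\left(179 \right)} + \left(\frac{o}{8425} + \frac{V{\left(202,-172 \right)}}{-40588}\right)} = \frac{1}{- 4 \cdot 179^{2} + \left(- \frac{43432}{8425} + \frac{202}{-40588}\right)} = \frac{1}{\left(-4\right) 32041 + \left(\left(-43432\right) \frac{1}{8425} + 202 \left(- \frac{1}{40588}\right)\right)} = \frac{1}{-128164 - \frac{882259933}{170976950}} = \frac{1}{- \frac{21913972079733}{170976950}} = - \frac{170976950}{21913972079733}$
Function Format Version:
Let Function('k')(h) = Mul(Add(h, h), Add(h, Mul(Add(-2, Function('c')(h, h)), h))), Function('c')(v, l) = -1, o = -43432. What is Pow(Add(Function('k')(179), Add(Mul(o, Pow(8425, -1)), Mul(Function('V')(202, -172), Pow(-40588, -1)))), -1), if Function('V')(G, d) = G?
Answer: Rational(-170976950, 21913972079733) ≈ -7.8022e-6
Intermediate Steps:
Function('k')(h) = Mul(-4, Pow(h, 2)) (Function('k')(h) = Mul(Add(h, h), Add(h, Mul(Add(-2, -1), h))) = Mul(Mul(2, h), Add(h, Mul(-3, h))) = Mul(Mul(2, h), Mul(-2, h)) = Mul(-4, Pow(h, 2)))
Pow(Add(Function('k')(179), Add(Mul(o, Pow(8425, -1)), Mul(Function('V')(202, -172), Pow(-40588, -1)))), -1) = Pow(Add(Mul(-4, Pow(179, 2)), Add(Mul(-43432, Pow(8425, -1)), Mul(202, Pow(-40588, -1)))), -1) = Pow(Add(Mul(-4, 32041), Add(Mul(-43432, Rational(1, 8425)), Mul(202, Rational(-1, 40588)))), -1) = Pow(Add(-128164, Add(Rational(-43432, 8425), Rational(-101, 20294))), -1) = Pow(Add(-128164, Rational(-882259933, 170976950)), -1) = Pow(Rational(-21913972079733, 170976950), -1) = Rational(-170976950, 21913972079733)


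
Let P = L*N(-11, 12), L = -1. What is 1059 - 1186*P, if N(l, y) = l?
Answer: -11987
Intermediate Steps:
P = 11 (P = -1*(-11) = 11)
1059 - 1186*P = 1059 - 1186*11 = 1059 - 13046 = -11987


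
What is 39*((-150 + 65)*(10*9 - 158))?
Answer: 225420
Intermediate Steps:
39*((-150 + 65)*(10*9 - 158)) = 39*(-85*(90 - 158)) = 39*(-85*(-68)) = 39*5780 = 225420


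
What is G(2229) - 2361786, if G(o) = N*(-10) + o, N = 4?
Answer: -2359597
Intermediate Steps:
G(o) = -40 + o (G(o) = 4*(-10) + o = -40 + o)
G(2229) - 2361786 = (-40 + 2229) - 2361786 = 2189 - 2361786 = -2359597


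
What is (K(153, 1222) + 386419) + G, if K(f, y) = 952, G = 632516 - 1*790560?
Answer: 229327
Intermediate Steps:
G = -158044 (G = 632516 - 790560 = -158044)
(K(153, 1222) + 386419) + G = (952 + 386419) - 158044 = 387371 - 158044 = 229327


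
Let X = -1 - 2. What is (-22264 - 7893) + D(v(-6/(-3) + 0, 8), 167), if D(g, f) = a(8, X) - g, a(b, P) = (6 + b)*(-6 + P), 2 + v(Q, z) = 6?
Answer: -30287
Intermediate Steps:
X = -3
v(Q, z) = 4 (v(Q, z) = -2 + 6 = 4)
a(b, P) = (-6 + P)*(6 + b)
D(g, f) = -126 - g (D(g, f) = (-36 - 6*8 + 6*(-3) - 3*8) - g = (-36 - 48 - 18 - 24) - g = -126 - g)
(-22264 - 7893) + D(v(-6/(-3) + 0, 8), 167) = (-22264 - 7893) + (-126 - 1*4) = -30157 + (-126 - 4) = -30157 - 130 = -30287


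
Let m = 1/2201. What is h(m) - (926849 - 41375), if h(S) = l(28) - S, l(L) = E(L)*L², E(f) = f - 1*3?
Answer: -1905788675/2201 ≈ -8.6587e+5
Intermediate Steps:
E(f) = -3 + f (E(f) = f - 3 = -3 + f)
l(L) = L²*(-3 + L) (l(L) = (-3 + L)*L² = L²*(-3 + L))
m = 1/2201 ≈ 0.00045434
h(S) = 19600 - S (h(S) = 28²*(-3 + 28) - S = 784*25 - S = 19600 - S)
h(m) - (926849 - 41375) = (19600 - 1*1/2201) - (926849 - 41375) = (19600 - 1/2201) - 1*885474 = 43139599/2201 - 885474 = -1905788675/2201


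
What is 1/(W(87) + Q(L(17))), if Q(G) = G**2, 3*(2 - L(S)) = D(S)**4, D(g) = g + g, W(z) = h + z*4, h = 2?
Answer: 9/1785777872050 ≈ 5.0398e-12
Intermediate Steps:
W(z) = 2 + 4*z (W(z) = 2 + z*4 = 2 + 4*z)
D(g) = 2*g
L(S) = 2 - 16*S**4/3
1/(W(87) + Q(L(17))) = 1/((2 + 4*87) + (2 - 16/3*17**4)**2) = 1/((2 + 348) + (2 - 16/3*83521)**2) = 1/(350 + (2 - 1336336/3)**2) = 1/(350 + (-1336330/3)**2) = 1/(350 + 1785777868900/9) = 1/(1785777872050/9) = 9/1785777872050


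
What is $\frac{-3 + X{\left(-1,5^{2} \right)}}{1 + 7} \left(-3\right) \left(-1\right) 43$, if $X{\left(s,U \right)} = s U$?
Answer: $- \frac{903}{2} \approx -451.5$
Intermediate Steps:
$X{\left(s,U \right)} = U s$
$\frac{-3 + X{\left(-1,5^{2} \right)}}{1 + 7} \left(-3\right) \left(-1\right) 43 = \frac{-3 + 5^{2} \left(-1\right)}{1 + 7} \left(-3\right) \left(-1\right) 43 = \frac{-3 + 25 \left(-1\right)}{8} \left(-3\right) \left(-1\right) 43 = \left(-3 - 25\right) \frac{1}{8} \left(-3\right) \left(-1\right) 43 = \left(-28\right) \frac{1}{8} \left(-3\right) \left(-1\right) 43 = \left(- \frac{7}{2}\right) \left(-3\right) \left(-1\right) 43 = \frac{21}{2} \left(-1\right) 43 = \left(- \frac{21}{2}\right) 43 = - \frac{903}{2}$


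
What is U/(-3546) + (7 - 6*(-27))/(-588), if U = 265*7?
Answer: -281669/347508 ≈ -0.81054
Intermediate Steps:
U = 1855
U/(-3546) + (7 - 6*(-27))/(-588) = 1855/(-3546) + (7 - 6*(-27))/(-588) = 1855*(-1/3546) + (7 + 162)*(-1/588) = -1855/3546 + 169*(-1/588) = -1855/3546 - 169/588 = -281669/347508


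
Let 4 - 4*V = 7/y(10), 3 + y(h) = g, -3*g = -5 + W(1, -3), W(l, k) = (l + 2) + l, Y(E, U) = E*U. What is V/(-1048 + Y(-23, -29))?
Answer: -53/12192 ≈ -0.0043471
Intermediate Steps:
W(l, k) = 2 + 2*l (W(l, k) = (2 + l) + l = 2 + 2*l)
g = 1/3 (g = -(-5 + (2 + 2*1))/3 = -(-5 + (2 + 2))/3 = -(-5 + 4)/3 = -1/3*(-1) = 1/3 ≈ 0.33333)
y(h) = -8/3 (y(h) = -3 + 1/3 = -8/3)
V = 53/32 (V = 1 - 7/(4*(-8/3)) = 1 - 7*(-3)/(4*8) = 1 - 1/4*(-21/8) = 1 + 21/32 = 53/32 ≈ 1.6563)
V/(-1048 + Y(-23, -29)) = (53/32)/(-1048 - 23*(-29)) = (53/32)/(-1048 + 667) = (53/32)/(-381) = -1/381*53/32 = -53/12192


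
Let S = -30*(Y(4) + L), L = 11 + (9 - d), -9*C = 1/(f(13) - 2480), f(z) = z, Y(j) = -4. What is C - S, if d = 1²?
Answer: 9991351/22203 ≈ 450.00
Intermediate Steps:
d = 1
C = 1/22203 (C = -1/(9*(13 - 2480)) = -⅑/(-2467) = -⅑*(-1/2467) = 1/22203 ≈ 4.5039e-5)
L = 19 (L = 11 + (9 - 1*1) = 11 + (9 - 1) = 11 + 8 = 19)
S = -450 (S = -30*(-4 + 19) = -30*15 = -450)
C - S = 1/22203 - 1*(-450) = 1/22203 + 450 = 9991351/22203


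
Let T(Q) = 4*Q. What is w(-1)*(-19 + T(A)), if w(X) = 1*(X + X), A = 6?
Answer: -10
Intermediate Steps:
w(X) = 2*X (w(X) = 1*(2*X) = 2*X)
w(-1)*(-19 + T(A)) = (2*(-1))*(-19 + 4*6) = -2*(-19 + 24) = -2*5 = -10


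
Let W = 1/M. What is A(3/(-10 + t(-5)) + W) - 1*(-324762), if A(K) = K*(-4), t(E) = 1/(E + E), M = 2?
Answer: 32800880/101 ≈ 3.2476e+5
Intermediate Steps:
t(E) = 1/(2*E)
W = ½ (W = 1/2 = ½ ≈ 0.50000)
A(K) = -4*K
A(3/(-10 + t(-5)) + W) - 1*(-324762) = -4*(3/(-10 + (½)/(-5)) + ½) - 1*(-324762) = -4*(3/(-10 + (½)*(-⅕)) + ½) + 324762 = -4*(3/(-10 - ⅒) + ½) + 324762 = -4*(3/(-101/10) + ½) + 324762 = -4*(-10/101*3 + ½) + 324762 = -4*(-30/101 + ½) + 324762 = -4*41/202 + 324762 = -82/101 + 324762 = 32800880/101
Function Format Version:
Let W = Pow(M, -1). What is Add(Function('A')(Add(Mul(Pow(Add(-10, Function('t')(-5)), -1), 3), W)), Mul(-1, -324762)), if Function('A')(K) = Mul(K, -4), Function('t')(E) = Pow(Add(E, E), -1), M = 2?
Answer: Rational(32800880, 101) ≈ 3.2476e+5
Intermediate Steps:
Function('t')(E) = Mul(Rational(1, 2), Pow(E, -1)) (Function('t')(E) = Pow(Mul(2, E), -1) = Mul(Rational(1, 2), Pow(E, -1)))
W = Rational(1, 2) (W = Pow(2, -1) = Rational(1, 2) ≈ 0.50000)
Function('A')(K) = Mul(-4, K)
Add(Function('A')(Add(Mul(Pow(Add(-10, Function('t')(-5)), -1), 3), W)), Mul(-1, -324762)) = Add(Mul(-4, Add(Mul(Pow(Add(-10, Mul(Rational(1, 2), Pow(-5, -1))), -1), 3), Rational(1, 2))), Mul(-1, -324762)) = Add(Mul(-4, Add(Mul(Pow(Add(-10, Mul(Rational(1, 2), Rational(-1, 5))), -1), 3), Rational(1, 2))), 324762) = Add(Mul(-4, Add(Mul(Pow(Add(-10, Rational(-1, 10)), -1), 3), Rational(1, 2))), 324762) = Add(Mul(-4, Add(Mul(Pow(Rational(-101, 10), -1), 3), Rational(1, 2))), 324762) = Add(Mul(-4, Add(Mul(Rational(-10, 101), 3), Rational(1, 2))), 324762) = Add(Mul(-4, Add(Rational(-30, 101), Rational(1, 2))), 324762) = Add(Mul(-4, Rational(41, 202)), 324762) = Add(Rational(-82, 101), 324762) = Rational(32800880, 101)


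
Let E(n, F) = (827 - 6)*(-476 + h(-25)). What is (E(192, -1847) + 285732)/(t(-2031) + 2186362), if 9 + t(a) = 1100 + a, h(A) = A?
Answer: -41863/728474 ≈ -0.057467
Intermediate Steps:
t(a) = 1091 + a (t(a) = -9 + (1100 + a) = 1091 + a)
E(n, F) = -411321 (E(n, F) = (827 - 6)*(-476 - 25) = 821*(-501) = -411321)
(E(192, -1847) + 285732)/(t(-2031) + 2186362) = (-411321 + 285732)/((1091 - 2031) + 2186362) = -125589/(-940 + 2186362) = -125589/2185422 = -125589*1/2185422 = -41863/728474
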